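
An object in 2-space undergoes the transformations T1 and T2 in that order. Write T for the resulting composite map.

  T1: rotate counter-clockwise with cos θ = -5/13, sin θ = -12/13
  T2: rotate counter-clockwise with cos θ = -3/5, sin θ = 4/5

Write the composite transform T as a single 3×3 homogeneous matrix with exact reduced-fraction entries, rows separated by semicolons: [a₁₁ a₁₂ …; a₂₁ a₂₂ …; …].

T = [63/65 -16/65 0; 16/65 63/65 0; 0 0 1]

T1 = [-5/13 12/13 0; -12/13 -5/13 0; 0 0 1]
T2·T1 = [63/65 -16/65 0; 16/65 63/65 0; 0 0 1]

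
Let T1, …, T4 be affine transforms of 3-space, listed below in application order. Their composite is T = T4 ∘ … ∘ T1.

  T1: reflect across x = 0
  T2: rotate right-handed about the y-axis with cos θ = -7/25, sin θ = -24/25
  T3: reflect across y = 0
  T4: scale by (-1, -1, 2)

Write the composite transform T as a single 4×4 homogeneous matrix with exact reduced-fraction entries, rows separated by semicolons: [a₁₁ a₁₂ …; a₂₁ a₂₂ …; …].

T1 = [-1 0 0 0; 0 1 0 0; 0 0 1 0; 0 0 0 1]
T2·T1 = [7/25 0 -24/25 0; 0 1 0 0; -24/25 0 -7/25 0; 0 0 0 1]
T3·…·T1 = [7/25 0 -24/25 0; 0 -1 0 0; -24/25 0 -7/25 0; 0 0 0 1]
T4·…·T1 = [-7/25 0 24/25 0; 0 1 0 0; -48/25 0 -14/25 0; 0 0 0 1]

T = [-7/25 0 24/25 0; 0 1 0 0; -48/25 0 -14/25 0; 0 0 0 1]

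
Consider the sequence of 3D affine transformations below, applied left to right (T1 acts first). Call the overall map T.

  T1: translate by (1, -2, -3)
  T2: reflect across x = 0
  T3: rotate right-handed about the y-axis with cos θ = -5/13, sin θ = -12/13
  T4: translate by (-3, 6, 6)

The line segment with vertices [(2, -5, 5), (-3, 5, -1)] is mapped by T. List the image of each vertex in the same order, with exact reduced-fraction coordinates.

T1 translate by (1, -2, -3): (2, -5, 5) → (3, -7, 2); (-3, 5, -1) → (-2, 3, -4)
T2 reflect across x = 0: (3, -7, 2) → (-3, -7, 2); (-2, 3, -4) → (2, 3, -4)
T3 rotate right-handed about the y-axis with cos θ = -5/13, sin θ = -12/13: (-3, -7, 2) → (-9/13, -7, -46/13); (2, 3, -4) → (38/13, 3, 44/13)
T4 translate by (-3, 6, 6): (-9/13, -7, -46/13) → (-48/13, -1, 32/13); (38/13, 3, 44/13) → (-1/13, 9, 122/13)

image vertices: (-48/13, -1, 32/13), (-1/13, 9, 122/13)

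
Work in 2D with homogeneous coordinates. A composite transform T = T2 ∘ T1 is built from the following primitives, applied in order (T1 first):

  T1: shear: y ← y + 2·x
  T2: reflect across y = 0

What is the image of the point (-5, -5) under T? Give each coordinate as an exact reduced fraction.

T(p) = (-5, 15)

T1 shear: y ← y + 2·x: (-5, -5) → (-5, -15)
T2 reflect across y = 0: (-5, -15) → (-5, 15)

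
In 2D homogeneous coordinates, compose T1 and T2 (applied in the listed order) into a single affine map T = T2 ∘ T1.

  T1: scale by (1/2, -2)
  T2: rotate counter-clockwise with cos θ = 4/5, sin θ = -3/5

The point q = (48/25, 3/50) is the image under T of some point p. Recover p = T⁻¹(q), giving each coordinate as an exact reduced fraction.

T1 = [1/2 0 0; 0 -2 0; 0 0 1]
T2·T1 = [2/5 -6/5 0; -3/10 -8/5 0; 0 0 1]
det M = -1; M⁻¹ = [8/5 -6/5 0; -3/10 -2/5 0; 0 0 1]
M⁻¹ · (48/25, 3/50)ᵀ = (3, -3/5)ᵀ

p = (3, -3/5)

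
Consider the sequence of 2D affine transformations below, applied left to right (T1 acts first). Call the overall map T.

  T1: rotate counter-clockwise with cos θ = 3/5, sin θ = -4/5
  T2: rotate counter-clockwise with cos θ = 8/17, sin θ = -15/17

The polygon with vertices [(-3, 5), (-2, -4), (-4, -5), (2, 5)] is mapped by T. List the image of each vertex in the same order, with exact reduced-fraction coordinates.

T1 rotate counter-clockwise with cos θ = 3/5, sin θ = -4/5: (-3, 5) → (11/5, 27/5); (-2, -4) → (-22/5, -4/5); (-4, -5) → (-32/5, 1/5); (2, 5) → (26/5, 7/5)
T2 rotate counter-clockwise with cos θ = 8/17, sin θ = -15/17: (11/5, 27/5) → (29/5, 3/5); (-22/5, -4/5) → (-236/85, 298/85); (-32/5, 1/5) → (-241/85, 488/85); (26/5, 7/5) → (313/85, -334/85)

image vertices: (29/5, 3/5), (-236/85, 298/85), (-241/85, 488/85), (313/85, -334/85)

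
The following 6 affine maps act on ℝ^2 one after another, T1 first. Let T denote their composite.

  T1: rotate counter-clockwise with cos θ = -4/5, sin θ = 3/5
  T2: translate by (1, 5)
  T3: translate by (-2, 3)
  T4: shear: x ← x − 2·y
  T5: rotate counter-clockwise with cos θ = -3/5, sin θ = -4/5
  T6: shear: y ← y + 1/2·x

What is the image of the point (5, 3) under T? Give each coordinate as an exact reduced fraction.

T(p) = (532/25, 617/25)

T1 rotate counter-clockwise with cos θ = -4/5, sin θ = 3/5: (5, 3) → (-29/5, 3/5)
T2 translate by (1, 5): (-29/5, 3/5) → (-24/5, 28/5)
T3 translate by (-2, 3): (-24/5, 28/5) → (-34/5, 43/5)
T4 shear: x ← x − 2·y: (-34/5, 43/5) → (-24, 43/5)
T5 rotate counter-clockwise with cos θ = -3/5, sin θ = -4/5: (-24, 43/5) → (532/25, 351/25)
T6 shear: y ← y + 1/2·x: (532/25, 351/25) → (532/25, 617/25)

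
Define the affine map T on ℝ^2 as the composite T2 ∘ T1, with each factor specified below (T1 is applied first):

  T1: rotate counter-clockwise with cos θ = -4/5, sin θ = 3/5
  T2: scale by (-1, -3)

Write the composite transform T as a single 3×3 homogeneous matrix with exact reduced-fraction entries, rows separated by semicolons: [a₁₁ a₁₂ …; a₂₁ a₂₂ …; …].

T = [4/5 3/5 0; -9/5 12/5 0; 0 0 1]

T1 = [-4/5 -3/5 0; 3/5 -4/5 0; 0 0 1]
T2·T1 = [4/5 3/5 0; -9/5 12/5 0; 0 0 1]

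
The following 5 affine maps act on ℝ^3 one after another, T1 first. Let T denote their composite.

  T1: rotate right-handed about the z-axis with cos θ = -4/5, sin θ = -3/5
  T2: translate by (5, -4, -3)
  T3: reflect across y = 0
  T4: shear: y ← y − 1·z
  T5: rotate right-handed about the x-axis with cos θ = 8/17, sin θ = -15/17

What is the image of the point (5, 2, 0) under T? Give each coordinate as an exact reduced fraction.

T1 rotate right-handed about the z-axis with cos θ = -4/5, sin θ = -3/5: (5, 2, 0) → (-14/5, -23/5, 0)
T2 translate by (5, -4, -3): (-14/5, -23/5, 0) → (11/5, -43/5, -3)
T3 reflect across y = 0: (11/5, -43/5, -3) → (11/5, 43/5, -3)
T4 shear: y ← y − 1·z: (11/5, 43/5, -3) → (11/5, 58/5, -3)
T5 rotate right-handed about the x-axis with cos θ = 8/17, sin θ = -15/17: (11/5, 58/5, -3) → (11/5, 239/85, -198/17)

T(p) = (11/5, 239/85, -198/17)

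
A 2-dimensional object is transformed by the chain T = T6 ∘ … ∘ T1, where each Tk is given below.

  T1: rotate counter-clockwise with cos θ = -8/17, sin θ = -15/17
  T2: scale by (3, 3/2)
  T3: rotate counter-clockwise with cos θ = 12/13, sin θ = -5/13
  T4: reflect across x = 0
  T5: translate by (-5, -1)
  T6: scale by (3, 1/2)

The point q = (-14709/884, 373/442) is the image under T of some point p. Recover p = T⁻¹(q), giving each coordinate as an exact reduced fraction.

T1 = [-8/17 15/17 0; -15/17 -8/17 0; 0 0 1]
T2·T1 = [-24/17 45/17 0; -45/34 -12/17 0; 0 0 1]
T3·…·T1 = [-801/442 480/221 0; -150/221 -369/221 0; 0 0 1]
T4·…·T1 = [801/442 -480/221 0; -150/221 -369/221 0; 0 0 1]
T5·…·T1 = [801/442 -480/221 -5; -150/221 -369/221 -1; 0 0 1]
T6·…·T1 = [2403/442 -1440/221 -15; -75/221 -369/442 -1/2; 0 0 1]
det M = -27/4; M⁻¹ = [82/663 -640/663 70/51; -100/1989 -178/221 -59/51; 0 0 1]
M⁻¹ · (-14709/884, 373/442)ᵀ = (-3/2, -1)ᵀ

p = (-3/2, -1)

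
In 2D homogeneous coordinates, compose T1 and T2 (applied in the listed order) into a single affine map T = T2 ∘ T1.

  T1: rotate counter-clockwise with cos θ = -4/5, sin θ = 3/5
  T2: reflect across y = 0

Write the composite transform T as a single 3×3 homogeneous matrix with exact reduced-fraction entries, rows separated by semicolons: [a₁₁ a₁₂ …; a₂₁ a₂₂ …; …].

T = [-4/5 -3/5 0; -3/5 4/5 0; 0 0 1]

T1 = [-4/5 -3/5 0; 3/5 -4/5 0; 0 0 1]
T2·T1 = [-4/5 -3/5 0; -3/5 4/5 0; 0 0 1]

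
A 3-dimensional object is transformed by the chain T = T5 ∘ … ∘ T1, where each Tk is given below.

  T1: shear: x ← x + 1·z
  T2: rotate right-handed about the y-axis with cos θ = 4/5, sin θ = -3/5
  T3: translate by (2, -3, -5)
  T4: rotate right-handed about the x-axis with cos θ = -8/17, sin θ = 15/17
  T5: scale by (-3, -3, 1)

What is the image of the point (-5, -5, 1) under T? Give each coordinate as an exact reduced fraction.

T1 shear: x ← x + 1·z: (-5, -5, 1) → (-4, -5, 1)
T2 rotate right-handed about the y-axis with cos θ = 4/5, sin θ = -3/5: (-4, -5, 1) → (-19/5, -5, -8/5)
T3 translate by (2, -3, -5): (-19/5, -5, -8/5) → (-9/5, -8, -33/5)
T4 rotate right-handed about the x-axis with cos θ = -8/17, sin θ = 15/17: (-9/5, -8, -33/5) → (-9/5, 163/17, -336/85)
T5 scale by (-3, -3, 1): (-9/5, 163/17, -336/85) → (27/5, -489/17, -336/85)

T(p) = (27/5, -489/17, -336/85)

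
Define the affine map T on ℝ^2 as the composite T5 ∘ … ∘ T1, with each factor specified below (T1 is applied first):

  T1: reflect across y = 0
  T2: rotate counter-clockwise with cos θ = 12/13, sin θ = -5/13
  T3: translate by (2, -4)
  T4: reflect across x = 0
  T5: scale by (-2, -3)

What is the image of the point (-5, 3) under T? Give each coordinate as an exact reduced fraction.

T(p) = (-98/13, 189/13)

T1 reflect across y = 0: (-5, 3) → (-5, -3)
T2 rotate counter-clockwise with cos θ = 12/13, sin θ = -5/13: (-5, -3) → (-75/13, -11/13)
T3 translate by (2, -4): (-75/13, -11/13) → (-49/13, -63/13)
T4 reflect across x = 0: (-49/13, -63/13) → (49/13, -63/13)
T5 scale by (-2, -3): (49/13, -63/13) → (-98/13, 189/13)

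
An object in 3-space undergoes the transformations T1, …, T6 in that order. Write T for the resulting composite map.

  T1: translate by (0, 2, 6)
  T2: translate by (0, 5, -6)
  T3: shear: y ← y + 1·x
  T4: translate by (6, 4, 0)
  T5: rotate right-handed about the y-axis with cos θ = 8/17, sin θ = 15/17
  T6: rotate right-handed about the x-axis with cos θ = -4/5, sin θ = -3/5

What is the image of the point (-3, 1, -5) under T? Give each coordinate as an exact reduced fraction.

T1 translate by (0, 2, 6): (-3, 1, -5) → (-3, 3, 1)
T2 translate by (0, 5, -6): (-3, 3, 1) → (-3, 8, -5)
T3 shear: y ← y + 1·x: (-3, 8, -5) → (-3, 5, -5)
T4 translate by (6, 4, 0): (-3, 5, -5) → (3, 9, -5)
T5 rotate right-handed about the y-axis with cos θ = 8/17, sin θ = 15/17: (3, 9, -5) → (-3, 9, -5)
T6 rotate right-handed about the x-axis with cos θ = -4/5, sin θ = -3/5: (-3, 9, -5) → (-3, -51/5, -7/5)

T(p) = (-3, -51/5, -7/5)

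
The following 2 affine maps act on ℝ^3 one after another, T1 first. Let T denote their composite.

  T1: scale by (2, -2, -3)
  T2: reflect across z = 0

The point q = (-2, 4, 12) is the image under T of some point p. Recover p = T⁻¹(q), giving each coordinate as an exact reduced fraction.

T1 = [2 0 0 0; 0 -2 0 0; 0 0 -3 0; 0 0 0 1]
T2·T1 = [2 0 0 0; 0 -2 0 0; 0 0 3 0; 0 0 0 1]
det M = -12; M⁻¹ = [1/2 0 0 0; 0 -1/2 0 0; 0 0 1/3 0; 0 0 0 1]
M⁻¹ · (-2, 4, 12)ᵀ = (-1, -2, 4)ᵀ

p = (-1, -2, 4)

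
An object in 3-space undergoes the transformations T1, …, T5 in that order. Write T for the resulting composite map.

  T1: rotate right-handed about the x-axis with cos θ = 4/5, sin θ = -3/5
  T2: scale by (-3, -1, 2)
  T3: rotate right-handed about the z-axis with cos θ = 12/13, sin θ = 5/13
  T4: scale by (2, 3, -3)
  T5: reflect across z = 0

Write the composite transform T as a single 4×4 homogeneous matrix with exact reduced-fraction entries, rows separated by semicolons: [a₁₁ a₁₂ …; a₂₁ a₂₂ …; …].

T = [-72/13 8/13 6/13 0; -45/13 -144/65 -108/65 0; 0 -18/5 24/5 0; 0 0 0 1]

T1 = [1 0 0 0; 0 4/5 3/5 0; 0 -3/5 4/5 0; 0 0 0 1]
T2·T1 = [-3 0 0 0; 0 -4/5 -3/5 0; 0 -6/5 8/5 0; 0 0 0 1]
T3·…·T1 = [-36/13 4/13 3/13 0; -15/13 -48/65 -36/65 0; 0 -6/5 8/5 0; 0 0 0 1]
T4·…·T1 = [-72/13 8/13 6/13 0; -45/13 -144/65 -108/65 0; 0 18/5 -24/5 0; 0 0 0 1]
T5·…·T1 = [-72/13 8/13 6/13 0; -45/13 -144/65 -108/65 0; 0 -18/5 24/5 0; 0 0 0 1]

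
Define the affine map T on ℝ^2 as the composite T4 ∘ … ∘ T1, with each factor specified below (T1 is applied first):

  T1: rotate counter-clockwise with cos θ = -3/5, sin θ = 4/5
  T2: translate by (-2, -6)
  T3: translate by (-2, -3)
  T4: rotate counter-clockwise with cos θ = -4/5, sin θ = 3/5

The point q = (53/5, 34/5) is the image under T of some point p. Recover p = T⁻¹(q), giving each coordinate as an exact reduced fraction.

T1 = [-3/5 -4/5 0; 4/5 -3/5 0; 0 0 1]
T2·T1 = [-3/5 -4/5 -2; 4/5 -3/5 -6; 0 0 1]
T3·…·T1 = [-3/5 -4/5 -4; 4/5 -3/5 -9; 0 0 1]
T4·…·T1 = [0 1 43/5; -1 0 24/5; 0 0 1]
det M = 1; M⁻¹ = [0 -1 24/5; 1 0 -43/5; 0 0 1]
M⁻¹ · (53/5, 34/5)ᵀ = (-2, 2)ᵀ

p = (-2, 2)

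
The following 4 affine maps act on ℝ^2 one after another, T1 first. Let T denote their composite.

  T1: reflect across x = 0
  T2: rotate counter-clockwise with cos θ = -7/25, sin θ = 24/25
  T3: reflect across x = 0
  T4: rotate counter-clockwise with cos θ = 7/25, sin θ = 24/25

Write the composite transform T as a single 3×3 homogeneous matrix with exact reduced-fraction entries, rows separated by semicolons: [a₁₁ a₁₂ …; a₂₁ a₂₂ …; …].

T1 = [-1 0 0; 0 1 0; 0 0 1]
T2·T1 = [7/25 -24/25 0; -24/25 -7/25 0; 0 0 1]
T3·…·T1 = [-7/25 24/25 0; -24/25 -7/25 0; 0 0 1]
T4·…·T1 = [527/625 336/625 0; -336/625 527/625 0; 0 0 1]

T = [527/625 336/625 0; -336/625 527/625 0; 0 0 1]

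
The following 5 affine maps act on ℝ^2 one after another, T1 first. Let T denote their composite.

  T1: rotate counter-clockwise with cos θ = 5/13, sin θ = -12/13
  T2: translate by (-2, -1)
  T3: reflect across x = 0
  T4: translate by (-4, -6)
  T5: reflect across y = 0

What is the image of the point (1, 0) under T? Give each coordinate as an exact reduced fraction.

T1 rotate counter-clockwise with cos θ = 5/13, sin θ = -12/13: (1, 0) → (5/13, -12/13)
T2 translate by (-2, -1): (5/13, -12/13) → (-21/13, -25/13)
T3 reflect across x = 0: (-21/13, -25/13) → (21/13, -25/13)
T4 translate by (-4, -6): (21/13, -25/13) → (-31/13, -103/13)
T5 reflect across y = 0: (-31/13, -103/13) → (-31/13, 103/13)

T(p) = (-31/13, 103/13)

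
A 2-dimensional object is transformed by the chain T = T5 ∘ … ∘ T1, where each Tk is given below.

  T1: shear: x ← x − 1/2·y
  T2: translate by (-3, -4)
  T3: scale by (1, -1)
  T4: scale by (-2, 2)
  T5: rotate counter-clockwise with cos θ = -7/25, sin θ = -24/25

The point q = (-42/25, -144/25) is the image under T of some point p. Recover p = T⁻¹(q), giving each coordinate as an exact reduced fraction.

T1 = [1 -1/2 0; 0 1 0; 0 0 1]
T2·T1 = [1 -1/2 -3; 0 1 -4; 0 0 1]
T3·…·T1 = [1 -1/2 -3; 0 -1 4; 0 0 1]
T4·…·T1 = [-2 1 6; 0 -2 8; 0 0 1]
T5·…·T1 = [14/25 -11/5 6; 48/25 -2/5 -8; 0 0 1]
det M = 4; M⁻¹ = [-1/10 11/20 5; -12/25 7/50 4; 0 0 1]
M⁻¹ · (-42/25, -144/25)ᵀ = (2, 4)ᵀ

p = (2, 4)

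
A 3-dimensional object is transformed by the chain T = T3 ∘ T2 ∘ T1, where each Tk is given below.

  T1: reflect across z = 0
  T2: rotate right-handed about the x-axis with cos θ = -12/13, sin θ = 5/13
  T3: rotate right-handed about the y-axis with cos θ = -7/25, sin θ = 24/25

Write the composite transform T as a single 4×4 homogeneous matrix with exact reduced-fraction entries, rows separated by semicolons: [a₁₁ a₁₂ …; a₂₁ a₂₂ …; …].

T1 = [1 0 0 0; 0 1 0 0; 0 0 -1 0; 0 0 0 1]
T2·T1 = [1 0 0 0; 0 -12/13 5/13 0; 0 5/13 12/13 0; 0 0 0 1]
T3·…·T1 = [-7/25 24/65 288/325 0; 0 -12/13 5/13 0; -24/25 -7/65 -84/325 0; 0 0 0 1]

T = [-7/25 24/65 288/325 0; 0 -12/13 5/13 0; -24/25 -7/65 -84/325 0; 0 0 0 1]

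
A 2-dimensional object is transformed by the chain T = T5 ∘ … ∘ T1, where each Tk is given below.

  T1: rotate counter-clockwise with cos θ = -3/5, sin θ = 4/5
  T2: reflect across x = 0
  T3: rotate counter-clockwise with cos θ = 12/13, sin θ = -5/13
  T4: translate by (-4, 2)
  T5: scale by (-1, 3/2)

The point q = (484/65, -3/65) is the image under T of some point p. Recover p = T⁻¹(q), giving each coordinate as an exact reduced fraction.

p = (-4, 0)

T1 = [-3/5 -4/5 0; 4/5 -3/5 0; 0 0 1]
T2·T1 = [3/5 4/5 0; 4/5 -3/5 0; 0 0 1]
T3·…·T1 = [56/65 33/65 0; 33/65 -56/65 0; 0 0 1]
T4·…·T1 = [56/65 33/65 -4; 33/65 -56/65 2; 0 0 1]
T5·…·T1 = [-56/65 -33/65 4; 99/130 -84/65 3; 0 0 1]
det M = 3/2; M⁻¹ = [-56/65 22/65 158/65; -33/65 -112/195 244/65; 0 0 1]
M⁻¹ · (484/65, -3/65)ᵀ = (-4, 0)ᵀ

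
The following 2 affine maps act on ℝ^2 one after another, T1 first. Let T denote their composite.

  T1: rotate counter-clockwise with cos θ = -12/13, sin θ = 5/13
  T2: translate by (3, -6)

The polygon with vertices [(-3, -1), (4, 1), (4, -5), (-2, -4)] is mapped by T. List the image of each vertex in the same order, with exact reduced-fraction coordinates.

image vertices: (80/13, -81/13), (-14/13, -70/13), (16/13, 2/13), (83/13, -40/13)

T1 rotate counter-clockwise with cos θ = -12/13, sin θ = 5/13: (-3, -1) → (41/13, -3/13); (4, 1) → (-53/13, 8/13); (4, -5) → (-23/13, 80/13); (-2, -4) → (44/13, 38/13)
T2 translate by (3, -6): (41/13, -3/13) → (80/13, -81/13); (-53/13, 8/13) → (-14/13, -70/13); (-23/13, 80/13) → (16/13, 2/13); (44/13, 38/13) → (83/13, -40/13)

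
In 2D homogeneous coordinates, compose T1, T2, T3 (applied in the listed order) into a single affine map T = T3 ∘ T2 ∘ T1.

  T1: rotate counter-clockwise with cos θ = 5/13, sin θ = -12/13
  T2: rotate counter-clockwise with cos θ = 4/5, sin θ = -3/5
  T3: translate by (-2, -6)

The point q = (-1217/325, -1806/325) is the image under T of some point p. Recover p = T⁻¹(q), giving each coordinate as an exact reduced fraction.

T1 = [5/13 12/13 0; -12/13 5/13 0; 0 0 1]
T2·T1 = [-16/65 63/65 0; -63/65 -16/65 0; 0 0 1]
T3·…·T1 = [-16/65 63/65 -2; -63/65 -16/65 -6; 0 0 1]
det M = 1; M⁻¹ = [-16/65 -63/65 -82/13; 63/65 -16/65 6/13; 0 0 1]
M⁻¹ · (-1217/325, -1806/325)ᵀ = (0, -9/5)ᵀ

p = (0, -9/5)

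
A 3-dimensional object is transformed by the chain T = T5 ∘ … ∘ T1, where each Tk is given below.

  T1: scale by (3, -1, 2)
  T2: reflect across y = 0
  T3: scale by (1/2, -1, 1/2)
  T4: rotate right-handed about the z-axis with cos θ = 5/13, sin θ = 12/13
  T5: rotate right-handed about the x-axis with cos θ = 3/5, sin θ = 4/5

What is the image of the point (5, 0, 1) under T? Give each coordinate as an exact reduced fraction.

T1 scale by (3, -1, 2): (5, 0, 1) → (15, 0, 2)
T2 reflect across y = 0: (15, 0, 2) → (15, 0, 2)
T3 scale by (1/2, -1, 1/2): (15, 0, 2) → (15/2, 0, 1)
T4 rotate right-handed about the z-axis with cos θ = 5/13, sin θ = 12/13: (15/2, 0, 1) → (75/26, 90/13, 1)
T5 rotate right-handed about the x-axis with cos θ = 3/5, sin θ = 4/5: (75/26, 90/13, 1) → (75/26, 218/65, 399/65)

T(p) = (75/26, 218/65, 399/65)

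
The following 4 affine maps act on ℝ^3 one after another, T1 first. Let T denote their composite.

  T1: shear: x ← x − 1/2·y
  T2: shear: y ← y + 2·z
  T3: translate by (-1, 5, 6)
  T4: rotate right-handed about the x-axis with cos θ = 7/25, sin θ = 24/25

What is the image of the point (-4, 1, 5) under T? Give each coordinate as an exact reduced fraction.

T1 shear: x ← x − 1/2·y: (-4, 1, 5) → (-9/2, 1, 5)
T2 shear: y ← y + 2·z: (-9/2, 1, 5) → (-9/2, 11, 5)
T3 translate by (-1, 5, 6): (-9/2, 11, 5) → (-11/2, 16, 11)
T4 rotate right-handed about the x-axis with cos θ = 7/25, sin θ = 24/25: (-11/2, 16, 11) → (-11/2, -152/25, 461/25)

T(p) = (-11/2, -152/25, 461/25)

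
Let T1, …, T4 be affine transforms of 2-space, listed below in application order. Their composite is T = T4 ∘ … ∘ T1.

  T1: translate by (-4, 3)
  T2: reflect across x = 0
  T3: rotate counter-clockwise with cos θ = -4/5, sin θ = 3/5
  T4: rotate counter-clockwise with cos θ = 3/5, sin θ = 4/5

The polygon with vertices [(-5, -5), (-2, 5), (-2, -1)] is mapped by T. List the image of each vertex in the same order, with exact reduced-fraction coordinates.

image vertices: (-46/5, -3/5), (-88/25, -234/25), (-26/5, -18/5)

T1 translate by (-4, 3): (-5, -5) → (-9, -2); (-2, 5) → (-6, 8); (-2, -1) → (-6, 2)
T2 reflect across x = 0: (-9, -2) → (9, -2); (-6, 8) → (6, 8); (-6, 2) → (6, 2)
T3 rotate counter-clockwise with cos θ = -4/5, sin θ = 3/5: (9, -2) → (-6, 7); (6, 8) → (-48/5, -14/5); (6, 2) → (-6, 2)
T4 rotate counter-clockwise with cos θ = 3/5, sin θ = 4/5: (-6, 7) → (-46/5, -3/5); (-48/5, -14/5) → (-88/25, -234/25); (-6, 2) → (-26/5, -18/5)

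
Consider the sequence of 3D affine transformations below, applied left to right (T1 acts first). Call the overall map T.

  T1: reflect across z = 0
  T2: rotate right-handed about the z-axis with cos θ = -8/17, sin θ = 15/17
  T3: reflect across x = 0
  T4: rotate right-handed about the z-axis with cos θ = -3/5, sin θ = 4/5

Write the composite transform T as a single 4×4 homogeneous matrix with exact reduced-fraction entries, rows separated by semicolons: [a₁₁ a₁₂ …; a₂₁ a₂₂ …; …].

T1 = [1 0 0 0; 0 1 0 0; 0 0 -1 0; 0 0 0 1]
T2·T1 = [-8/17 -15/17 0 0; 15/17 -8/17 0 0; 0 0 -1 0; 0 0 0 1]
T3·…·T1 = [8/17 15/17 0 0; 15/17 -8/17 0 0; 0 0 -1 0; 0 0 0 1]
T4·…·T1 = [-84/85 -13/85 0 0; -13/85 84/85 0 0; 0 0 -1 0; 0 0 0 1]

T = [-84/85 -13/85 0 0; -13/85 84/85 0 0; 0 0 -1 0; 0 0 0 1]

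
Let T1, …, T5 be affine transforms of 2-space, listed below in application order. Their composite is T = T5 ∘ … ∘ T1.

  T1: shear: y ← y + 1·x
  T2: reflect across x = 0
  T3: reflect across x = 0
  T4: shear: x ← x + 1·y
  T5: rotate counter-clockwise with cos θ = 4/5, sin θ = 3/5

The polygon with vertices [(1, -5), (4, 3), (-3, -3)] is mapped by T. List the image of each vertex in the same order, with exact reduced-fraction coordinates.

image vertices: (0, -5), (23/5, 61/5), (-18/5, -51/5)

T1 shear: y ← y + 1·x: (1, -5) → (1, -4); (4, 3) → (4, 7); (-3, -3) → (-3, -6)
T2 reflect across x = 0: (1, -4) → (-1, -4); (4, 7) → (-4, 7); (-3, -6) → (3, -6)
T3 reflect across x = 0: (-1, -4) → (1, -4); (-4, 7) → (4, 7); (3, -6) → (-3, -6)
T4 shear: x ← x + 1·y: (1, -4) → (-3, -4); (4, 7) → (11, 7); (-3, -6) → (-9, -6)
T5 rotate counter-clockwise with cos θ = 4/5, sin θ = 3/5: (-3, -4) → (0, -5); (11, 7) → (23/5, 61/5); (-9, -6) → (-18/5, -51/5)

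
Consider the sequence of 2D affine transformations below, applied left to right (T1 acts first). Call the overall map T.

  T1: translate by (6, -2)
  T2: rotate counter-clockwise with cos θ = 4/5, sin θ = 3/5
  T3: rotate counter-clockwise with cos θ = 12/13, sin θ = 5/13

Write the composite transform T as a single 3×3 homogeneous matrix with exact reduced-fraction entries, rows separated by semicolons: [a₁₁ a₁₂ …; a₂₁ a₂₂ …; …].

T = [33/65 -56/65 62/13; 56/65 33/65 54/13; 0 0 1]

T1 = [1 0 6; 0 1 -2; 0 0 1]
T2·T1 = [4/5 -3/5 6; 3/5 4/5 2; 0 0 1]
T3·…·T1 = [33/65 -56/65 62/13; 56/65 33/65 54/13; 0 0 1]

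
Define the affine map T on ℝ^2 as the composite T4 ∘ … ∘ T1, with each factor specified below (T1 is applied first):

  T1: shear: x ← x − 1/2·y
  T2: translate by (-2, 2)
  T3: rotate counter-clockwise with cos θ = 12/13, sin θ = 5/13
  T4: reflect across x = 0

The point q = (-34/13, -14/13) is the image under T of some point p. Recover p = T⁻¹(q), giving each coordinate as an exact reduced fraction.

p = (2, -4)

T1 = [1 -1/2 0; 0 1 0; 0 0 1]
T2·T1 = [1 -1/2 -2; 0 1 2; 0 0 1]
T3·…·T1 = [12/13 -11/13 -34/13; 5/13 19/26 14/13; 0 0 1]
T4·…·T1 = [-12/13 11/13 34/13; 5/13 19/26 14/13; 0 0 1]
det M = -1; M⁻¹ = [-19/26 11/13 1; 5/13 12/13 -2; 0 0 1]
M⁻¹ · (-34/13, -14/13)ᵀ = (2, -4)ᵀ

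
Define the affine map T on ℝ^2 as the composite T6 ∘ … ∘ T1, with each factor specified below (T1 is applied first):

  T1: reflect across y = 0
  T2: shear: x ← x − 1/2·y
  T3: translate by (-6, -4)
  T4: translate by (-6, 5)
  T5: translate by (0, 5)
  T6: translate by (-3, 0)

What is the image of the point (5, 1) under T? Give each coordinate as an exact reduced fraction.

T1 reflect across y = 0: (5, 1) → (5, -1)
T2 shear: x ← x − 1/2·y: (5, -1) → (11/2, -1)
T3 translate by (-6, -4): (11/2, -1) → (-1/2, -5)
T4 translate by (-6, 5): (-1/2, -5) → (-13/2, 0)
T5 translate by (0, 5): (-13/2, 0) → (-13/2, 5)
T6 translate by (-3, 0): (-13/2, 5) → (-19/2, 5)

T(p) = (-19/2, 5)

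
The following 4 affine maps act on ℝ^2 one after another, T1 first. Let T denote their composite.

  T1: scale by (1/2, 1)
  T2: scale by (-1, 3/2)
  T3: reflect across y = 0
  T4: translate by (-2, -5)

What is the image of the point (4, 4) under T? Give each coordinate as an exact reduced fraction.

T(p) = (-4, -11)

T1 scale by (1/2, 1): (4, 4) → (2, 4)
T2 scale by (-1, 3/2): (2, 4) → (-2, 6)
T3 reflect across y = 0: (-2, 6) → (-2, -6)
T4 translate by (-2, -5): (-2, -6) → (-4, -11)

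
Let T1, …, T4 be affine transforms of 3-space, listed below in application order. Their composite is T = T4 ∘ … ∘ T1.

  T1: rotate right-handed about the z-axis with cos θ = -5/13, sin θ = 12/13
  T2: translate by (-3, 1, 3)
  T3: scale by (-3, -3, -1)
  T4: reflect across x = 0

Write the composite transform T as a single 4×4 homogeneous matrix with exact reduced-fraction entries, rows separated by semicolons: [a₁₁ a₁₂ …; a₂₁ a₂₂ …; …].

T = [-15/13 -36/13 0 -9; -36/13 15/13 0 -3; 0 0 -1 -3; 0 0 0 1]

T1 = [-5/13 -12/13 0 0; 12/13 -5/13 0 0; 0 0 1 0; 0 0 0 1]
T2·T1 = [-5/13 -12/13 0 -3; 12/13 -5/13 0 1; 0 0 1 3; 0 0 0 1]
T3·…·T1 = [15/13 36/13 0 9; -36/13 15/13 0 -3; 0 0 -1 -3; 0 0 0 1]
T4·…·T1 = [-15/13 -36/13 0 -9; -36/13 15/13 0 -3; 0 0 -1 -3; 0 0 0 1]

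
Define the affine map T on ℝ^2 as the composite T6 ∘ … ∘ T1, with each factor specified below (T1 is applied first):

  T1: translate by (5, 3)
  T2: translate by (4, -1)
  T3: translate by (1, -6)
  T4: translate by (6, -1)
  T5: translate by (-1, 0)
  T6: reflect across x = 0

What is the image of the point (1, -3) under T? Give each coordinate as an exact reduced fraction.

T1 translate by (5, 3): (1, -3) → (6, 0)
T2 translate by (4, -1): (6, 0) → (10, -1)
T3 translate by (1, -6): (10, -1) → (11, -7)
T4 translate by (6, -1): (11, -7) → (17, -8)
T5 translate by (-1, 0): (17, -8) → (16, -8)
T6 reflect across x = 0: (16, -8) → (-16, -8)

T(p) = (-16, -8)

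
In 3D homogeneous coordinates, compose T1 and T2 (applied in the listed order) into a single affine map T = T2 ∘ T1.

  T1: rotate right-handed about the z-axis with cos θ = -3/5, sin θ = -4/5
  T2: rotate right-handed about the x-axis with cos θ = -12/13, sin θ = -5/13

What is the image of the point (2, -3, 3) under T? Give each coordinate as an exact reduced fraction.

T(p) = (-18/5, 63/65, -37/13)

T1 rotate right-handed about the z-axis with cos θ = -3/5, sin θ = -4/5: (2, -3, 3) → (-18/5, 1/5, 3)
T2 rotate right-handed about the x-axis with cos θ = -12/13, sin θ = -5/13: (-18/5, 1/5, 3) → (-18/5, 63/65, -37/13)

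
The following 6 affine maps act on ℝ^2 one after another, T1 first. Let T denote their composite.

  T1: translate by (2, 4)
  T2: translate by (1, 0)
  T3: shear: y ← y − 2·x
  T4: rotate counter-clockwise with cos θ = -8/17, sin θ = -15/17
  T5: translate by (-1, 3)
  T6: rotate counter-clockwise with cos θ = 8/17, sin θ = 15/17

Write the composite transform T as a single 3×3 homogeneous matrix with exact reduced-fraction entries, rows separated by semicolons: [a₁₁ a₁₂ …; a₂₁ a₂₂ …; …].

T1 = [1 0 2; 0 1 4; 0 0 1]
T2·T1 = [1 0 3; 0 1 4; 0 0 1]
T3·…·T1 = [1 0 3; -2 1 -2; 0 0 1]
T4·…·T1 = [-38/17 15/17 -54/17; 1/17 -8/17 -29/17; 0 0 1]
T5·…·T1 = [-38/17 15/17 -71/17; 1/17 -8/17 22/17; 0 0 1]
T6·…·T1 = [-319/289 240/289 -898/289; -562/289 161/289 -889/289; 0 0 1]

T = [-319/289 240/289 -898/289; -562/289 161/289 -889/289; 0 0 1]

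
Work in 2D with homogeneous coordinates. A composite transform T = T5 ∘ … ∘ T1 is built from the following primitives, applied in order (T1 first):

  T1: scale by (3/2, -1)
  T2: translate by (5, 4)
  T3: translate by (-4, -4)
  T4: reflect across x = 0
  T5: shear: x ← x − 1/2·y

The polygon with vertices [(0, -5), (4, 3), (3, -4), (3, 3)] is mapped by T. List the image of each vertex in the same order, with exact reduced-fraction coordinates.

image vertices: (-7/2, 5), (-11/2, -3), (-15/2, 4), (-4, -3)

T1 scale by (3/2, -1): (0, -5) → (0, 5); (4, 3) → (6, -3); (3, -4) → (9/2, 4); (3, 3) → (9/2, -3)
T2 translate by (5, 4): (0, 5) → (5, 9); (6, -3) → (11, 1); (9/2, 4) → (19/2, 8); (9/2, -3) → (19/2, 1)
T3 translate by (-4, -4): (5, 9) → (1, 5); (11, 1) → (7, -3); (19/2, 8) → (11/2, 4); (19/2, 1) → (11/2, -3)
T4 reflect across x = 0: (1, 5) → (-1, 5); (7, -3) → (-7, -3); (11/2, 4) → (-11/2, 4); (11/2, -3) → (-11/2, -3)
T5 shear: x ← x − 1/2·y: (-1, 5) → (-7/2, 5); (-7, -3) → (-11/2, -3); (-11/2, 4) → (-15/2, 4); (-11/2, -3) → (-4, -3)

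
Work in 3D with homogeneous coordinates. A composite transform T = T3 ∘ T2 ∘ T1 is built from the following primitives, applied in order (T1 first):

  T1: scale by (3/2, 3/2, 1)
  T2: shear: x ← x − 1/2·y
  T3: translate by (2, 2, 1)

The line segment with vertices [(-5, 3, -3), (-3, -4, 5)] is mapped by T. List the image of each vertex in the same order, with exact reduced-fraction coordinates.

T1 scale by (3/2, 3/2, 1): (-5, 3, -3) → (-15/2, 9/2, -3); (-3, -4, 5) → (-9/2, -6, 5)
T2 shear: x ← x − 1/2·y: (-15/2, 9/2, -3) → (-39/4, 9/2, -3); (-9/2, -6, 5) → (-3/2, -6, 5)
T3 translate by (2, 2, 1): (-39/4, 9/2, -3) → (-31/4, 13/2, -2); (-3/2, -6, 5) → (1/2, -4, 6)

image vertices: (-31/4, 13/2, -2), (1/2, -4, 6)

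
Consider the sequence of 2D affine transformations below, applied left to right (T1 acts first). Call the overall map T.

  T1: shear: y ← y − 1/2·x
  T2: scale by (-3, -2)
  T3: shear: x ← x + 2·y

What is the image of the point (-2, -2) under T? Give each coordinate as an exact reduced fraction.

T1 shear: y ← y − 1/2·x: (-2, -2) → (-2, -1)
T2 scale by (-3, -2): (-2, -1) → (6, 2)
T3 shear: x ← x + 2·y: (6, 2) → (10, 2)

T(p) = (10, 2)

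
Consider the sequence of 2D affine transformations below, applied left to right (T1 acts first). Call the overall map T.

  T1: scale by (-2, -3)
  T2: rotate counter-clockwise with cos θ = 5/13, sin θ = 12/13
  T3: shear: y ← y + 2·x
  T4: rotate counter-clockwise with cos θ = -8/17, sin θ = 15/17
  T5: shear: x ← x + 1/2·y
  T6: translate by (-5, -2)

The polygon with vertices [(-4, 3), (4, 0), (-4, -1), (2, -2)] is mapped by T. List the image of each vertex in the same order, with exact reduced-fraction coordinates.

image vertices: (-7772/221, -998/221), (2259/221, 366/221), (-3368/221, -1334/221), (2779/221, -206/221)

T1 scale by (-2, -3): (-4, 3) → (8, -9); (4, 0) → (-8, 0); (-4, -1) → (8, 3); (2, -2) → (-4, 6)
T2 rotate counter-clockwise with cos θ = 5/13, sin θ = 12/13: (8, -9) → (148/13, 51/13); (-8, 0) → (-40/13, -96/13); (8, 3) → (4/13, 111/13); (-4, 6) → (-92/13, -18/13)
T3 shear: y ← y + 2·x: (148/13, 51/13) → (148/13, 347/13); (-40/13, -96/13) → (-40/13, -176/13); (4/13, 111/13) → (4/13, 119/13); (-92/13, -18/13) → (-92/13, -202/13)
T4 rotate counter-clockwise with cos θ = -8/17, sin θ = 15/17: (148/13, 347/13) → (-6389/221, -556/221); (-40/13, -176/13) → (2960/221, 808/221); (4/13, 119/13) → (-1817/221, -892/221); (-92/13, -202/13) → (3766/221, 236/221)
T5 shear: x ← x + 1/2·y: (-6389/221, -556/221) → (-6667/221, -556/221); (2960/221, 808/221) → (3364/221, 808/221); (-1817/221, -892/221) → (-2263/221, -892/221); (3766/221, 236/221) → (3884/221, 236/221)
T6 translate by (-5, -2): (-6667/221, -556/221) → (-7772/221, -998/221); (3364/221, 808/221) → (2259/221, 366/221); (-2263/221, -892/221) → (-3368/221, -1334/221); (3884/221, 236/221) → (2779/221, -206/221)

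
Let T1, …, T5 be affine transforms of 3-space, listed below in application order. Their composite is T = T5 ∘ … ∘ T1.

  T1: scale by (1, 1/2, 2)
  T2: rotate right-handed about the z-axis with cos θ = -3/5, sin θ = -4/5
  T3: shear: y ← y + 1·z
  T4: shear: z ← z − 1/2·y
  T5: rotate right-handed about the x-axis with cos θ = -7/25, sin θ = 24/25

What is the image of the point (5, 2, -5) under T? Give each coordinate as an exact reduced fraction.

T1 scale by (1, 1/2, 2): (5, 2, -5) → (5, 1, -10)
T2 rotate right-handed about the z-axis with cos θ = -3/5, sin θ = -4/5: (5, 1, -10) → (-11/5, -23/5, -10)
T3 shear: y ← y + 1·z: (-11/5, -23/5, -10) → (-11/5, -73/5, -10)
T4 shear: z ← z − 1/2·y: (-11/5, -73/5, -10) → (-11/5, -73/5, -27/10)
T5 rotate right-handed about the x-axis with cos θ = -7/25, sin θ = 24/25: (-11/5, -73/5, -27/10) → (-11/5, 167/25, -663/50)

T(p) = (-11/5, 167/25, -663/50)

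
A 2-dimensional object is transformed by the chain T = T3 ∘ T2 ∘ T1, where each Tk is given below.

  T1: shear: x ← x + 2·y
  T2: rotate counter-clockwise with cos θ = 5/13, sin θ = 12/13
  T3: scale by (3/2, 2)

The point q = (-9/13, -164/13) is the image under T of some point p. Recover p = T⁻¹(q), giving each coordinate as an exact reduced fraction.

T1 = [1 2 0; 0 1 0; 0 0 1]
T2·T1 = [5/13 -2/13 0; 12/13 29/13 0; 0 0 1]
T3·…·T1 = [15/26 -3/13 0; 24/13 58/13 0; 0 0 1]
det M = 3; M⁻¹ = [58/39 1/13 0; -8/13 5/26 0; 0 0 1]
M⁻¹ · (-9/13, -164/13)ᵀ = (-2, -2)ᵀ

p = (-2, -2)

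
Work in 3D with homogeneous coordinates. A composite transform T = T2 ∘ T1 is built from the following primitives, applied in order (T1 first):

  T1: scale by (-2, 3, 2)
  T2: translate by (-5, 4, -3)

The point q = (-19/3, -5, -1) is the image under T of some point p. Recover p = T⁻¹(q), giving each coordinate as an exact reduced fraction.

T1 = [-2 0 0 0; 0 3 0 0; 0 0 2 0; 0 0 0 1]
T2·T1 = [-2 0 0 -5; 0 3 0 4; 0 0 2 -3; 0 0 0 1]
det M = -12; M⁻¹ = [-1/2 0 0 -5/2; 0 1/3 0 -4/3; 0 0 1/2 3/2; 0 0 0 1]
M⁻¹ · (-19/3, -5, -1)ᵀ = (2/3, -3, 1)ᵀ

p = (2/3, -3, 1)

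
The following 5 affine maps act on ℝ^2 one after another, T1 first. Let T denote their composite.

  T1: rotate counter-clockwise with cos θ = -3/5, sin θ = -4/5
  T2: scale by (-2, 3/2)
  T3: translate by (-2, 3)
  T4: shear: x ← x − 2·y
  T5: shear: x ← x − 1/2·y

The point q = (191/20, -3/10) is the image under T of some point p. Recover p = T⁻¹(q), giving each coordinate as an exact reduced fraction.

T1 = [-3/5 4/5 0; -4/5 -3/5 0; 0 0 1]
T2·T1 = [6/5 -8/5 0; -6/5 -9/10 0; 0 0 1]
T3·…·T1 = [6/5 -8/5 -2; -6/5 -9/10 3; 0 0 1]
T4·…·T1 = [18/5 1/5 -8; -6/5 -9/10 3; 0 0 1]
T5·…·T1 = [21/5 13/20 -19/2; -6/5 -9/10 3; 0 0 1]
det M = -3; M⁻¹ = [3/10 13/60 11/5; -2/5 -7/5 2/5; 0 0 1]
M⁻¹ · (191/20, -3/10)ᵀ = (5, -3)ᵀ

p = (5, -3)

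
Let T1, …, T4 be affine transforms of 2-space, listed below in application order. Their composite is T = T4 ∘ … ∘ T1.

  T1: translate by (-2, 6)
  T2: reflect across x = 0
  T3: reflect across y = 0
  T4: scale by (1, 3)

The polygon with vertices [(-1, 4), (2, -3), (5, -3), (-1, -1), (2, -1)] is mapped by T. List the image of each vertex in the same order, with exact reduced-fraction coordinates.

T1 translate by (-2, 6): (-1, 4) → (-3, 10); (2, -3) → (0, 3); (5, -3) → (3, 3); (-1, -1) → (-3, 5); (2, -1) → (0, 5)
T2 reflect across x = 0: (-3, 10) → (3, 10); (0, 3) → (0, 3); (3, 3) → (-3, 3); (-3, 5) → (3, 5); (0, 5) → (0, 5)
T3 reflect across y = 0: (3, 10) → (3, -10); (0, 3) → (0, -3); (-3, 3) → (-3, -3); (3, 5) → (3, -5); (0, 5) → (0, -5)
T4 scale by (1, 3): (3, -10) → (3, -30); (0, -3) → (0, -9); (-3, -3) → (-3, -9); (3, -5) → (3, -15); (0, -5) → (0, -15)

image vertices: (3, -30), (0, -9), (-3, -9), (3, -15), (0, -15)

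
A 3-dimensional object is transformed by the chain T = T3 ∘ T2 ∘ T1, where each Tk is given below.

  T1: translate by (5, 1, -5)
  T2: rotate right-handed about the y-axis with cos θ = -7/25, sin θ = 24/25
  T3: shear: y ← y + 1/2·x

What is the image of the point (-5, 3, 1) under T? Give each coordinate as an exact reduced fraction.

T1 translate by (5, 1, -5): (-5, 3, 1) → (0, 4, -4)
T2 rotate right-handed about the y-axis with cos θ = -7/25, sin θ = 24/25: (0, 4, -4) → (-96/25, 4, 28/25)
T3 shear: y ← y + 1/2·x: (-96/25, 4, 28/25) → (-96/25, 52/25, 28/25)

T(p) = (-96/25, 52/25, 28/25)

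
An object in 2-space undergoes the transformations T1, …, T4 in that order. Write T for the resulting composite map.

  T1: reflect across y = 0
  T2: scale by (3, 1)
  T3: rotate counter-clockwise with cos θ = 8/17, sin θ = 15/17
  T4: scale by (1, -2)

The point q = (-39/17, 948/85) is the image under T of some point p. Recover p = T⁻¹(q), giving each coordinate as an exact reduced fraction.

p = (-2, 3/5)

T1 = [1 0 0; 0 -1 0; 0 0 1]
T2·T1 = [3 0 0; 0 -1 0; 0 0 1]
T3·…·T1 = [24/17 15/17 0; 45/17 -8/17 0; 0 0 1]
T4·…·T1 = [24/17 15/17 0; -90/17 16/17 0; 0 0 1]
det M = 6; M⁻¹ = [8/51 -5/34 0; 15/17 4/17 0; 0 0 1]
M⁻¹ · (-39/17, 948/85)ᵀ = (-2, 3/5)ᵀ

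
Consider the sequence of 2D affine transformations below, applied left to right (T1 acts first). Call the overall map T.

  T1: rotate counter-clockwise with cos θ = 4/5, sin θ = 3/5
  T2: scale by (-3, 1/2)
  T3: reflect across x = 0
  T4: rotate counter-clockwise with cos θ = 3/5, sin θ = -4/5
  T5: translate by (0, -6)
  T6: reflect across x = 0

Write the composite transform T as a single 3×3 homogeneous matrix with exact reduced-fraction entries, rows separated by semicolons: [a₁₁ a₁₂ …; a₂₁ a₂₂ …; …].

T1 = [4/5 -3/5 0; 3/5 4/5 0; 0 0 1]
T2·T1 = [-12/5 9/5 0; 3/10 2/5 0; 0 0 1]
T3·…·T1 = [12/5 -9/5 0; 3/10 2/5 0; 0 0 1]
T4·…·T1 = [42/25 -19/25 0; -87/50 42/25 0; 0 0 1]
T5·…·T1 = [42/25 -19/25 0; -87/50 42/25 -6; 0 0 1]
T6·…·T1 = [-42/25 19/25 0; -87/50 42/25 -6; 0 0 1]

T = [-42/25 19/25 0; -87/50 42/25 -6; 0 0 1]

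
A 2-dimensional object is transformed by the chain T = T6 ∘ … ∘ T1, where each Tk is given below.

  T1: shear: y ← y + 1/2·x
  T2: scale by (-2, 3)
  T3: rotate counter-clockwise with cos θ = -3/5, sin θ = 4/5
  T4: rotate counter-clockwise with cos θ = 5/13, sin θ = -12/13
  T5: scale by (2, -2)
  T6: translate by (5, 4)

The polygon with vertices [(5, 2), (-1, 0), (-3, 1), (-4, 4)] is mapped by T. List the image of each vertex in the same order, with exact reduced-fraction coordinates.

image vertices: (-1847/65, 489/65), (125/13, 27/13), (889/65, -313/65), (181/65, -1032/65)

T1 shear: y ← y + 1/2·x: (5, 2) → (5, 9/2); (-1, 0) → (-1, -1/2); (-3, 1) → (-3, -1/2); (-4, 4) → (-4, 2)
T2 scale by (-2, 3): (5, 9/2) → (-10, 27/2); (-1, -1/2) → (2, -3/2); (-3, -1/2) → (6, -3/2); (-4, 2) → (8, 6)
T3 rotate counter-clockwise with cos θ = -3/5, sin θ = 4/5: (-10, 27/2) → (-24/5, -161/10); (2, -3/2) → (0, 5/2); (6, -3/2) → (-12/5, 57/10); (8, 6) → (-48/5, 14/5)
T4 rotate counter-clockwise with cos θ = 5/13, sin θ = -12/13: (-24/5, -161/10) → (-1086/65, -229/130); (0, 5/2) → (30/13, 25/26); (-12/5, 57/10) → (282/65, 573/130); (-48/5, 14/5) → (-72/65, 646/65)
T5 scale by (2, -2): (-1086/65, -229/130) → (-2172/65, 229/65); (30/13, 25/26) → (60/13, -25/13); (282/65, 573/130) → (564/65, -573/65); (-72/65, 646/65) → (-144/65, -1292/65)
T6 translate by (5, 4): (-2172/65, 229/65) → (-1847/65, 489/65); (60/13, -25/13) → (125/13, 27/13); (564/65, -573/65) → (889/65, -313/65); (-144/65, -1292/65) → (181/65, -1032/65)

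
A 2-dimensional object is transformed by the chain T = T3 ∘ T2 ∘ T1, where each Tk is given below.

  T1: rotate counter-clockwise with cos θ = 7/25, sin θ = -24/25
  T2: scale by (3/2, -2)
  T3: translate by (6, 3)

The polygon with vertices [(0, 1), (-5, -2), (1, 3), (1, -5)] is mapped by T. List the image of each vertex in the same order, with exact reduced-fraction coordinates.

T1 rotate counter-clockwise with cos θ = 7/25, sin θ = -24/25: (0, 1) → (24/25, 7/25); (-5, -2) → (-83/25, 106/25); (1, 3) → (79/25, -3/25); (1, -5) → (-113/25, -59/25)
T2 scale by (3/2, -2): (24/25, 7/25) → (36/25, -14/25); (-83/25, 106/25) → (-249/50, -212/25); (79/25, -3/25) → (237/50, 6/25); (-113/25, -59/25) → (-339/50, 118/25)
T3 translate by (6, 3): (36/25, -14/25) → (186/25, 61/25); (-249/50, -212/25) → (51/50, -137/25); (237/50, 6/25) → (537/50, 81/25); (-339/50, 118/25) → (-39/50, 193/25)

image vertices: (186/25, 61/25), (51/50, -137/25), (537/50, 81/25), (-39/50, 193/25)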